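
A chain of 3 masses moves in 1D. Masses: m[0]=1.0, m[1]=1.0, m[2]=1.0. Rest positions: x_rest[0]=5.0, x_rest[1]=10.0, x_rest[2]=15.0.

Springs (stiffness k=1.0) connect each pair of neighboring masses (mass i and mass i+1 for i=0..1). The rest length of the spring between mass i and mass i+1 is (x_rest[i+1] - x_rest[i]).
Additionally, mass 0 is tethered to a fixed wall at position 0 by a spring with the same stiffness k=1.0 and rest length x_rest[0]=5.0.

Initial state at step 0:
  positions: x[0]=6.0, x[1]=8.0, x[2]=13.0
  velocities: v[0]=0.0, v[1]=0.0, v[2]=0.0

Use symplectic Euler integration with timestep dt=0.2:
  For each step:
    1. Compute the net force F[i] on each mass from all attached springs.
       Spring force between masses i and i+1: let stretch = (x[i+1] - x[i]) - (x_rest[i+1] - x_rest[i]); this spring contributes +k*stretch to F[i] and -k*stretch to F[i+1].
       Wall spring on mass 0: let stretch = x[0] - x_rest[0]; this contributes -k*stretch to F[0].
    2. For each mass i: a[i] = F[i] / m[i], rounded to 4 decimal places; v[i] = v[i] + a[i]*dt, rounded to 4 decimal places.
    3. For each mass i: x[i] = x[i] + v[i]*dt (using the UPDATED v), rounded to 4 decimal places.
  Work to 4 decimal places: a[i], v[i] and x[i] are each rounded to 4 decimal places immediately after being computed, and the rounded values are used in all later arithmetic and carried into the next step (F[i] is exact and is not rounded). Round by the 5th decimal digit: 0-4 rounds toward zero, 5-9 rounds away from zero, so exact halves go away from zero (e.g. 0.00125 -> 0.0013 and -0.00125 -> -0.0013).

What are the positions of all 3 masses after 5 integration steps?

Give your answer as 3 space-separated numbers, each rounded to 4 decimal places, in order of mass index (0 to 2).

Answer: 4.1610 9.2984 13.1458

Derivation:
Step 0: x=[6.0000 8.0000 13.0000] v=[0.0000 0.0000 0.0000]
Step 1: x=[5.8400 8.1200 13.0000] v=[-0.8000 0.6000 0.0000]
Step 2: x=[5.5376 8.3440 13.0048] v=[-1.5120 1.1200 0.0240]
Step 3: x=[5.1260 8.6422 13.0232] v=[-2.0582 1.4909 0.0918]
Step 4: x=[4.6500 8.9750 13.0663] v=[-2.3802 1.6639 0.2156]
Step 5: x=[4.1610 9.2984 13.1458] v=[-2.4452 1.6172 0.3973]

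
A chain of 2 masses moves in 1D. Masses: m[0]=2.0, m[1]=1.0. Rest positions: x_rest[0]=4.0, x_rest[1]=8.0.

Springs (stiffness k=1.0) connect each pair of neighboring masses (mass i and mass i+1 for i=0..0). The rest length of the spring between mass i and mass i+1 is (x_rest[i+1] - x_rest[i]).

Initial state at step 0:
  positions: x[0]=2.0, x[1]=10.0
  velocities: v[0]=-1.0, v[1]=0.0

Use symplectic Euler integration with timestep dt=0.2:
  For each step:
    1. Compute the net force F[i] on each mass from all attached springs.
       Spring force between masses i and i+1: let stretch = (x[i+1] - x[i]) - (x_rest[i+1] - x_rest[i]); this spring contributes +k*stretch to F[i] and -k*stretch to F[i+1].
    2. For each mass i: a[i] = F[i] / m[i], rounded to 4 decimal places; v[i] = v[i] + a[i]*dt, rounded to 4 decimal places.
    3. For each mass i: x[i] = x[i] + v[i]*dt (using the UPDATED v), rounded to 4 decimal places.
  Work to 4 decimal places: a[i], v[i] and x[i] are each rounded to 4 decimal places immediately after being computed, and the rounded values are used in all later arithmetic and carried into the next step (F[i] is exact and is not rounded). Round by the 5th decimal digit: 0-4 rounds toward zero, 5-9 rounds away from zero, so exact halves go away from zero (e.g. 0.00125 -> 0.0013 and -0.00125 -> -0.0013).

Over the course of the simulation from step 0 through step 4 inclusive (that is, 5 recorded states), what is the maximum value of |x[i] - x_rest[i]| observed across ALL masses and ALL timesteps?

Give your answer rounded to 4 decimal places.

Answer: 2.1608

Derivation:
Step 0: x=[2.0000 10.0000] v=[-1.0000 0.0000]
Step 1: x=[1.8800 9.8400] v=[-0.6000 -0.8000]
Step 2: x=[1.8392 9.5216] v=[-0.2040 -1.5920]
Step 3: x=[1.8720 9.0559] v=[0.1642 -2.3285]
Step 4: x=[1.9685 8.4628] v=[0.4826 -2.9653]
Max displacement = 2.1608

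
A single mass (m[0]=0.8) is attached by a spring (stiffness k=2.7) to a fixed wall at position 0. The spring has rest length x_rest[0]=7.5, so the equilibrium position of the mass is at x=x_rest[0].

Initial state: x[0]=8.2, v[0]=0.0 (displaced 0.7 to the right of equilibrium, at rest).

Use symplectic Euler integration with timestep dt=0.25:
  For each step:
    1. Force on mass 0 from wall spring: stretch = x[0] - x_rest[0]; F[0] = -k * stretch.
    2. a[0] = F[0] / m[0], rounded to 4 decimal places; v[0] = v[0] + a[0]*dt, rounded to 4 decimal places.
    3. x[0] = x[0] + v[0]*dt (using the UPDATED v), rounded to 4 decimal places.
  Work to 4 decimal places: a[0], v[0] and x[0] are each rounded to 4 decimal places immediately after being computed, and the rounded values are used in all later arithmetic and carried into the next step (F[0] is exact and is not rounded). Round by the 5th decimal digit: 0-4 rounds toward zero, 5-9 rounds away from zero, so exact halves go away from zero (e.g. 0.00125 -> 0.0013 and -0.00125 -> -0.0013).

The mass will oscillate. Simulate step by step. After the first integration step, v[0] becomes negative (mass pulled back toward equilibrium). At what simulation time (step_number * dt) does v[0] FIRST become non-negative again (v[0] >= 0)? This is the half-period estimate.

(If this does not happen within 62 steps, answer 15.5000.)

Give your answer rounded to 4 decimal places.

Step 0: x=[8.2000] v=[0.0000]
Step 1: x=[8.0524] v=[-0.5906]
Step 2: x=[7.7882] v=[-1.0567]
Step 3: x=[7.4632] v=[-1.2999]
Step 4: x=[7.1460] v=[-1.2689]
Step 5: x=[6.9035] v=[-0.9702]
Step 6: x=[6.7868] v=[-0.4669]
Step 7: x=[6.8205] v=[0.1349]
First v>=0 after going negative at step 7, time=1.7500

Answer: 1.7500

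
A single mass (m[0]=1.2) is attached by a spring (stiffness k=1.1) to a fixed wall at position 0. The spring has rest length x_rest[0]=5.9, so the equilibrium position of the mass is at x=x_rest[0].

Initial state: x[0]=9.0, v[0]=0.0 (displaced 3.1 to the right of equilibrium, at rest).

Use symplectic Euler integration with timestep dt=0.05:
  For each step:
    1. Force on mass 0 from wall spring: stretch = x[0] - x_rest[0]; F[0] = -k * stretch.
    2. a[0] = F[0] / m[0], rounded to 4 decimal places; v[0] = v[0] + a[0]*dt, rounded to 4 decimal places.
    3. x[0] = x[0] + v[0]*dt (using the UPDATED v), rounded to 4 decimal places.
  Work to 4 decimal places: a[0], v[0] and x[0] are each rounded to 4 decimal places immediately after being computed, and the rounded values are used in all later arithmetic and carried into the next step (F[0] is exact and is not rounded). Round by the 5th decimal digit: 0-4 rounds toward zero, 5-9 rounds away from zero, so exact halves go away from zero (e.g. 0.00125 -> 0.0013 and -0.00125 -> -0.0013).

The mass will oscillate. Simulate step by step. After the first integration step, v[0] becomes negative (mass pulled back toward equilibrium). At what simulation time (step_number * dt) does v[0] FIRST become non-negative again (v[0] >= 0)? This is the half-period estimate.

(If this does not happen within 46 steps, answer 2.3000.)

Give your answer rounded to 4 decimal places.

Answer: 2.3000

Derivation:
Step 0: x=[9.0000] v=[0.0000]
Step 1: x=[8.9929] v=[-0.1421]
Step 2: x=[8.9787] v=[-0.2839]
Step 3: x=[8.9575] v=[-0.4250]
Step 4: x=[8.9292] v=[-0.5651]
Step 5: x=[8.8940] v=[-0.7039]
Step 6: x=[8.8519] v=[-0.8411]
Step 7: x=[8.8031] v=[-0.9764]
Step 8: x=[8.7476] v=[-1.1095]
Step 9: x=[8.6856] v=[-1.2400]
Step 10: x=[8.6172] v=[-1.3677]
Step 11: x=[8.5426] v=[-1.4922]
Step 12: x=[8.4619] v=[-1.6133]
Step 13: x=[8.3754] v=[-1.7307]
Step 14: x=[8.2832] v=[-1.8442]
Step 15: x=[8.1855] v=[-1.9534]
Step 16: x=[8.0826] v=[-2.0582]
Step 17: x=[7.9747] v=[-2.1582]
Step 18: x=[7.8620] v=[-2.2533]
Step 19: x=[7.7448] v=[-2.3432]
Step 20: x=[7.6234] v=[-2.4278]
Step 21: x=[7.4981] v=[-2.5068]
Step 22: x=[7.3691] v=[-2.5800]
Step 23: x=[7.2367] v=[-2.6473]
Step 24: x=[7.1013] v=[-2.7086]
Step 25: x=[6.9631] v=[-2.7637]
Step 26: x=[6.8225] v=[-2.8124]
Step 27: x=[6.6798] v=[-2.8547]
Step 28: x=[6.5353] v=[-2.8904]
Step 29: x=[6.3893] v=[-2.9195]
Step 30: x=[6.2422] v=[-2.9419]
Step 31: x=[6.0943] v=[-2.9576]
Step 32: x=[5.9460] v=[-2.9665]
Step 33: x=[5.7976] v=[-2.9686]
Step 34: x=[5.6494] v=[-2.9639]
Step 35: x=[5.5018] v=[-2.9524]
Step 36: x=[5.3551] v=[-2.9342]
Step 37: x=[5.2096] v=[-2.9092]
Step 38: x=[5.0657] v=[-2.8776]
Step 39: x=[4.9237] v=[-2.8394]
Step 40: x=[4.7840] v=[-2.7947]
Step 41: x=[4.6468] v=[-2.7436]
Step 42: x=[4.5125] v=[-2.6862]
Step 43: x=[4.3814] v=[-2.6226]
Step 44: x=[4.2538] v=[-2.5530]
Step 45: x=[4.1299] v=[-2.4776]
Step 46: x=[4.0101] v=[-2.3965]
v[0] did not become non-negative within 46 steps; using fallback time=2.3000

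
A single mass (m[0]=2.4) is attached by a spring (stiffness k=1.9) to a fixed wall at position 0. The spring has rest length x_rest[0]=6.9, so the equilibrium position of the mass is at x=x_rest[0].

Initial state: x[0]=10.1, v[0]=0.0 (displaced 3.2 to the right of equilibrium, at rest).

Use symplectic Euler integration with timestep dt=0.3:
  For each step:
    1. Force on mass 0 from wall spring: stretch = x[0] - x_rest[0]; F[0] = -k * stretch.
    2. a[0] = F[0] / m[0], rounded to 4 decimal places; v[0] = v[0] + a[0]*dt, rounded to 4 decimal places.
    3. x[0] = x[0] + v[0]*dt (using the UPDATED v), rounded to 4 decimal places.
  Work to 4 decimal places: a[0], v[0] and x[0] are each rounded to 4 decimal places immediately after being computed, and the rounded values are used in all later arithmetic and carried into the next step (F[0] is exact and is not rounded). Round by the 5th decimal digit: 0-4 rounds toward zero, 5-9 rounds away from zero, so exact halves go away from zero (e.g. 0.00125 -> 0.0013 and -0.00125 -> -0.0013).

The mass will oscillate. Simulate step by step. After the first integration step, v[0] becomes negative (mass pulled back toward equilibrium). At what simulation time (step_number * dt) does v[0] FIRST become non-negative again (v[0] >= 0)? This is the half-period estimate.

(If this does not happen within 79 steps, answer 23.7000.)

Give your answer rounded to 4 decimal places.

Step 0: x=[10.1000] v=[0.0000]
Step 1: x=[9.8720] v=[-0.7600]
Step 2: x=[9.4323] v=[-1.4658]
Step 3: x=[8.8121] v=[-2.0672]
Step 4: x=[8.0557] v=[-2.5213]
Step 5: x=[7.2170] v=[-2.7958]
Step 6: x=[6.3557] v=[-2.8711]
Step 7: x=[5.5332] v=[-2.7418]
Step 8: x=[4.8080] v=[-2.4172]
Step 9: x=[4.2319] v=[-1.9203]
Step 10: x=[3.8459] v=[-1.2866]
Step 11: x=[3.6775] v=[-0.5613]
Step 12: x=[3.7387] v=[0.2040]
First v>=0 after going negative at step 12, time=3.6000

Answer: 3.6000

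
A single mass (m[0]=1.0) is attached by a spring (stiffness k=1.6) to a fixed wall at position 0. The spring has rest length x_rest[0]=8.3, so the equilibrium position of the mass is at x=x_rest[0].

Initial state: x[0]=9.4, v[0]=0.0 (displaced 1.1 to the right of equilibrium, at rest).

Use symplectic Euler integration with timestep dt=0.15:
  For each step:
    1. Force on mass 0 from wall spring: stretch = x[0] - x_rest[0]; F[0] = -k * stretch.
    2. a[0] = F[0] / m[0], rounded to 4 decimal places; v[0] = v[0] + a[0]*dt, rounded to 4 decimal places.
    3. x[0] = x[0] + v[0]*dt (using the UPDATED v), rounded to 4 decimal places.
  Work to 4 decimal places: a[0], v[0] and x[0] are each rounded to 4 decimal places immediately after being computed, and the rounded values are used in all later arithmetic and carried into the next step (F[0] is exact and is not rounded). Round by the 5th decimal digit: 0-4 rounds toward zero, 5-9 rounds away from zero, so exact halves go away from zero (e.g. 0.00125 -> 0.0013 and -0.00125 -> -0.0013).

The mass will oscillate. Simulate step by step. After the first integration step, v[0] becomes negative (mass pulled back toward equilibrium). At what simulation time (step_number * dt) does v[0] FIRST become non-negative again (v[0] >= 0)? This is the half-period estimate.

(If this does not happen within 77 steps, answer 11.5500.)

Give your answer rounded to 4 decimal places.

Answer: 2.5500

Derivation:
Step 0: x=[9.4000] v=[0.0000]
Step 1: x=[9.3604] v=[-0.2640]
Step 2: x=[9.2826] v=[-0.5185]
Step 3: x=[9.1695] v=[-0.7543]
Step 4: x=[9.0251] v=[-0.9630]
Step 5: x=[8.8546] v=[-1.1370]
Step 6: x=[8.6641] v=[-1.2701]
Step 7: x=[8.4605] v=[-1.3575]
Step 8: x=[8.2511] v=[-1.3960]
Step 9: x=[8.0435] v=[-1.3843]
Step 10: x=[7.8451] v=[-1.3227]
Step 11: x=[7.6631] v=[-1.2135]
Step 12: x=[7.5040] v=[-1.0607]
Step 13: x=[7.3735] v=[-0.8697]
Step 14: x=[7.2764] v=[-0.6473]
Step 15: x=[7.2162] v=[-0.4016]
Step 16: x=[7.1950] v=[-0.1415]
Step 17: x=[7.2136] v=[0.1237]
First v>=0 after going negative at step 17, time=2.5500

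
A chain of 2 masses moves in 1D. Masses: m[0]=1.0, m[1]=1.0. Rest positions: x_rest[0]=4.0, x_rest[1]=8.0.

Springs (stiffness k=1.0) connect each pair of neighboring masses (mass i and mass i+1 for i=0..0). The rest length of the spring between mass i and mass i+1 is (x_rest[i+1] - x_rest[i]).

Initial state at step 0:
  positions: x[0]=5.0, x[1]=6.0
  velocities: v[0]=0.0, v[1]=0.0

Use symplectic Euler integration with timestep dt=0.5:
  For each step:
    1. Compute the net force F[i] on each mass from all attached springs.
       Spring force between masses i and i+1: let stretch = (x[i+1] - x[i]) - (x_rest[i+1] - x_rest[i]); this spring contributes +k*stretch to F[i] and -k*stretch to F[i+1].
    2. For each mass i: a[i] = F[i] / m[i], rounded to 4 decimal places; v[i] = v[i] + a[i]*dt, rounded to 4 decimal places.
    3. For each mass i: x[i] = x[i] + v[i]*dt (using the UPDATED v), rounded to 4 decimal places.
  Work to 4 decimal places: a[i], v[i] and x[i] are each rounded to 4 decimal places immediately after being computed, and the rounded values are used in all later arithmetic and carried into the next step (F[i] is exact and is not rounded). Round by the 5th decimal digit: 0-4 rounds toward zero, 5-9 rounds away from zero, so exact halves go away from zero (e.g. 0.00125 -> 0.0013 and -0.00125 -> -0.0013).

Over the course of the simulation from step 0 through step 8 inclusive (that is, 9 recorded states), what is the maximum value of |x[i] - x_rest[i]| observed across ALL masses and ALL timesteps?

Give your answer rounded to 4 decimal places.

Answer: 2.0937

Derivation:
Step 0: x=[5.0000 6.0000] v=[0.0000 0.0000]
Step 1: x=[4.2500 6.7500] v=[-1.5000 1.5000]
Step 2: x=[3.1250 7.8750] v=[-2.2500 2.2500]
Step 3: x=[2.1875 8.8125] v=[-1.8750 1.8750]
Step 4: x=[1.9063 9.0938] v=[-0.5625 0.5625]
Step 5: x=[2.4220 8.5782] v=[1.0313 -1.0313]
Step 6: x=[3.4767 7.5235] v=[2.1094 -2.1094]
Step 7: x=[4.5431 6.4571] v=[2.1328 -2.1328]
Step 8: x=[5.0880 5.9122] v=[1.0898 -1.0898]
Max displacement = 2.0937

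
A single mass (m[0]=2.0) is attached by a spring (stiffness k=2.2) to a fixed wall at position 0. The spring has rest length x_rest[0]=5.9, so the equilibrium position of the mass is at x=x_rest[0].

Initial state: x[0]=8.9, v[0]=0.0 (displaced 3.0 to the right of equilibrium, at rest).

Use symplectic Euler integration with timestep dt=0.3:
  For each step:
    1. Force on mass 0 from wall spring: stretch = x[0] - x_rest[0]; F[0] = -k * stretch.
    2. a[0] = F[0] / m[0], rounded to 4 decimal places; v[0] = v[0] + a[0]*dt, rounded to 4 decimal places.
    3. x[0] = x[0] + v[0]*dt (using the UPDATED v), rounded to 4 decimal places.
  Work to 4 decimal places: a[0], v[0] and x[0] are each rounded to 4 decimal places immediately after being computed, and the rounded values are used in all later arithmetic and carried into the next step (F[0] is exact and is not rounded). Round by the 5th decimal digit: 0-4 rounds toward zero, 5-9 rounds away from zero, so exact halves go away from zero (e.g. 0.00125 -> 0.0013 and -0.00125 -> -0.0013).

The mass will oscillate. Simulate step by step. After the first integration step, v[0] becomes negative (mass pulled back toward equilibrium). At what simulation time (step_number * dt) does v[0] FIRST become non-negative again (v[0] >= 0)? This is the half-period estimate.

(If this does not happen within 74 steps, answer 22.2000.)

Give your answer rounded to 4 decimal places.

Answer: 3.0000

Derivation:
Step 0: x=[8.9000] v=[0.0000]
Step 1: x=[8.6030] v=[-0.9900]
Step 2: x=[8.0384] v=[-1.8820]
Step 3: x=[7.2621] v=[-2.5877]
Step 4: x=[6.3509] v=[-3.0372]
Step 5: x=[5.3951] v=[-3.1860]
Step 6: x=[4.4893] v=[-3.0194]
Step 7: x=[3.7231] v=[-2.5539]
Step 8: x=[3.1725] v=[-1.8355]
Step 9: x=[2.8919] v=[-0.9354]
Step 10: x=[2.9091] v=[0.0573]
First v>=0 after going negative at step 10, time=3.0000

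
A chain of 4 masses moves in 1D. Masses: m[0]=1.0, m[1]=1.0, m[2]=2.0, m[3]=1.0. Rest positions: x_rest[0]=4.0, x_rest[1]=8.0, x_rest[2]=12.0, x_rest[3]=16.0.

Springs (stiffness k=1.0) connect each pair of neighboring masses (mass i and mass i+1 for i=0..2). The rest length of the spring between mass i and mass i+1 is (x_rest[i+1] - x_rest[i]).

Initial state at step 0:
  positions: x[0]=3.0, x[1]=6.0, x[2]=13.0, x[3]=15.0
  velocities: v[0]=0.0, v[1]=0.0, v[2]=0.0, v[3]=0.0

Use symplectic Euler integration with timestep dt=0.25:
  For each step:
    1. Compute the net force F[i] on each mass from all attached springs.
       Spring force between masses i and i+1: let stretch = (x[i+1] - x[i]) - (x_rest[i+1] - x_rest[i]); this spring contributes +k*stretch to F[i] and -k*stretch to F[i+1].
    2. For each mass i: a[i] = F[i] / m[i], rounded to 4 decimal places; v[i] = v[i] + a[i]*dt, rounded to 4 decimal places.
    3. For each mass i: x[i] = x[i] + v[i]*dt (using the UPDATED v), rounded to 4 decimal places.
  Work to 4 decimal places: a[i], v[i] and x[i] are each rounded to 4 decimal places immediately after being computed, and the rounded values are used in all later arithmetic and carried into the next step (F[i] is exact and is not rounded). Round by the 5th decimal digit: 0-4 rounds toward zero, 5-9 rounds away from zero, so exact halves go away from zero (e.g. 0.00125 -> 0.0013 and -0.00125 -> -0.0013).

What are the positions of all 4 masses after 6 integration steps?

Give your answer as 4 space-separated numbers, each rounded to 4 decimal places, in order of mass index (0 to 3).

Step 0: x=[3.0000 6.0000 13.0000 15.0000] v=[0.0000 0.0000 0.0000 0.0000]
Step 1: x=[2.9375 6.2500 12.8438 15.1250] v=[-0.2500 1.0000 -0.6250 0.5000]
Step 2: x=[2.8320 6.7051 12.5528 15.3574] v=[-0.4219 1.8203 -1.1641 0.9297]
Step 3: x=[2.7186 7.2836 12.1667 15.6646] v=[-0.4536 2.3140 -1.5445 1.2286]
Step 4: x=[2.6405 7.8820 11.7373 16.0031] v=[-0.3124 2.3935 -1.7177 1.3541]
Step 5: x=[2.6400 8.3938 11.3207 16.3250] v=[-0.0020 2.0470 -1.6664 1.2877]
Step 6: x=[2.7491 8.7289 10.9690 16.5842] v=[0.4365 1.3403 -1.4067 1.0366]

Answer: 2.7491 8.7289 10.9690 16.5842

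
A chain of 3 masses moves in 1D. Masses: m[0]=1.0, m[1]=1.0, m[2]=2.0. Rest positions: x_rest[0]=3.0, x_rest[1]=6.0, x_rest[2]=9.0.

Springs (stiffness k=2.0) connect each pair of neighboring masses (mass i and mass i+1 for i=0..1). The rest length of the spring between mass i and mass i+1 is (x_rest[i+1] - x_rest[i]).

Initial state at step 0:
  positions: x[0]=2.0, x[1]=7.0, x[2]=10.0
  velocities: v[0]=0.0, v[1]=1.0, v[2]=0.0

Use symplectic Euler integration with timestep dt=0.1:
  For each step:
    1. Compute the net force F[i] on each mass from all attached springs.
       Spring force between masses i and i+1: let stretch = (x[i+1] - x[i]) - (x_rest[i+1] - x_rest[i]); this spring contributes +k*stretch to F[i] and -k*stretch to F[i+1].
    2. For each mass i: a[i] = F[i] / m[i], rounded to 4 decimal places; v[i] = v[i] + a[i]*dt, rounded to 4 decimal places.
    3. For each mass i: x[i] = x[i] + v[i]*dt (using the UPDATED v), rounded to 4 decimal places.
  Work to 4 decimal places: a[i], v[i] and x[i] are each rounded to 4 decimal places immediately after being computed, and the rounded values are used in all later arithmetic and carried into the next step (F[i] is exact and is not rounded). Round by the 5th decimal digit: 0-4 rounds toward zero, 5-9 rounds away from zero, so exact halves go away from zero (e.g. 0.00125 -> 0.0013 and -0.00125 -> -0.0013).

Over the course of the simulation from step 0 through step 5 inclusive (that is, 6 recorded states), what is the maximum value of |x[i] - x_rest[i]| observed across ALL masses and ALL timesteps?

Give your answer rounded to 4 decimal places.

Answer: 1.0784

Derivation:
Step 0: x=[2.0000 7.0000 10.0000] v=[0.0000 1.0000 0.0000]
Step 1: x=[2.0400 7.0600 10.0000] v=[0.4000 0.6000 0.0000]
Step 2: x=[2.1204 7.0784 10.0006] v=[0.8040 0.1840 0.0060]
Step 3: x=[2.2400 7.0561 10.0020] v=[1.1956 -0.2232 0.0138]
Step 4: x=[2.3959 6.9964 10.0039] v=[1.5588 -0.5972 0.0192]
Step 5: x=[2.5838 6.9048 10.0058] v=[1.8789 -0.9158 0.0185]
Max displacement = 1.0784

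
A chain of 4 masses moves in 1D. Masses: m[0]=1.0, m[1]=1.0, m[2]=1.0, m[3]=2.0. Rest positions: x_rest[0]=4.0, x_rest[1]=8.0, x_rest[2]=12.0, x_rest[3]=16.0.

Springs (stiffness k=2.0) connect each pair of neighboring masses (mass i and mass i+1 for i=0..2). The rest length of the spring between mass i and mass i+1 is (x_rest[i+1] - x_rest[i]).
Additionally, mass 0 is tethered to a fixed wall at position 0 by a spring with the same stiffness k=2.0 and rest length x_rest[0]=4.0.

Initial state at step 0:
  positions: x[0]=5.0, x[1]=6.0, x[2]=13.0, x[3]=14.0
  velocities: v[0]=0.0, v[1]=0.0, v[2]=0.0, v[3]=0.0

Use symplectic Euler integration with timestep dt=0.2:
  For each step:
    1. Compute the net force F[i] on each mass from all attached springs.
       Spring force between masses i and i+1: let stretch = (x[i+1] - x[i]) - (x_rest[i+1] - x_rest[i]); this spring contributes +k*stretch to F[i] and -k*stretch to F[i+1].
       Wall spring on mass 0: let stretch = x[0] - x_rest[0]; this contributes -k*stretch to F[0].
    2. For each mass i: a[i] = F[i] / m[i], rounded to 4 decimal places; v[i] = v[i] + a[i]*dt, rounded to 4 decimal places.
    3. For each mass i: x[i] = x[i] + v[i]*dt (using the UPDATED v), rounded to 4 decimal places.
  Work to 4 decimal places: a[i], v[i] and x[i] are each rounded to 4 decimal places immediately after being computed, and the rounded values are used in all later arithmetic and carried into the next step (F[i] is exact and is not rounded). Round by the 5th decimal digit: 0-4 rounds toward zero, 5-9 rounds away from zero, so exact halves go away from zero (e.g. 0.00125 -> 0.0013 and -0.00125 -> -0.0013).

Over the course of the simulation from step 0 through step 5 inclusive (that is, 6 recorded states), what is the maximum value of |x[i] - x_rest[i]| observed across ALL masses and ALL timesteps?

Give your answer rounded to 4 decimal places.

Step 0: x=[5.0000 6.0000 13.0000 14.0000] v=[0.0000 0.0000 0.0000 0.0000]
Step 1: x=[4.6800 6.4800 12.5200 14.1200] v=[-1.6000 2.4000 -2.4000 0.6000]
Step 2: x=[4.1296 7.2992 11.6848 14.3360] v=[-2.7520 4.0960 -4.1760 1.0800]
Step 3: x=[3.5024 8.2157 10.7108 14.6060] v=[-3.1360 4.5824 -4.8698 1.3498]
Step 4: x=[2.9721 8.9547 9.8488 14.8802] v=[-2.6516 3.6951 -4.3098 1.3708]
Step 5: x=[2.6826 9.2866 9.3178 15.1131] v=[-1.4474 1.6597 -2.6549 1.1645]
Max displacement = 2.6822

Answer: 2.6822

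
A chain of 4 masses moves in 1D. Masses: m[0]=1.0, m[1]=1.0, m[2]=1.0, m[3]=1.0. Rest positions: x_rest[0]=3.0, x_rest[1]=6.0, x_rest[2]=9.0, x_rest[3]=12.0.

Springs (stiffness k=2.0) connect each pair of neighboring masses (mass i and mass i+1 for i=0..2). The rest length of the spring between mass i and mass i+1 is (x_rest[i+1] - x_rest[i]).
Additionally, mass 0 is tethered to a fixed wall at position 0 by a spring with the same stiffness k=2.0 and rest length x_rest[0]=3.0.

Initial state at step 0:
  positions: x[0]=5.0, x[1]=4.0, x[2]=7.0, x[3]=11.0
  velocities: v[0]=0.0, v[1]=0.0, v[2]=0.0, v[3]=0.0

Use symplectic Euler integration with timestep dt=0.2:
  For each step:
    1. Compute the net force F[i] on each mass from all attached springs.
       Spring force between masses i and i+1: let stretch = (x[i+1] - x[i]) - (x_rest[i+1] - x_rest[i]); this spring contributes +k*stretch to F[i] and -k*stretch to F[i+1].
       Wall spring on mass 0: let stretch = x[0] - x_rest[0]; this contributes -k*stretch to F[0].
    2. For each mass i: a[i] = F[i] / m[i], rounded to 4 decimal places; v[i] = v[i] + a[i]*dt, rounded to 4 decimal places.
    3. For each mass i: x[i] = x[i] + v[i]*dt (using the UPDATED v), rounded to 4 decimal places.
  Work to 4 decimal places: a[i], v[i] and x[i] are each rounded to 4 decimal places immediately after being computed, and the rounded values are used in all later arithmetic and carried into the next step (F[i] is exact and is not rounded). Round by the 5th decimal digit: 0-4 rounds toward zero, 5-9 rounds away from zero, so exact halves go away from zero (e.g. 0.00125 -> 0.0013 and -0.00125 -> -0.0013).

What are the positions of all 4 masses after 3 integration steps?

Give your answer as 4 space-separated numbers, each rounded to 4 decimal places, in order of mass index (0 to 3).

Step 0: x=[5.0000 4.0000 7.0000 11.0000] v=[0.0000 0.0000 0.0000 0.0000]
Step 1: x=[4.5200 4.3200 7.0800 10.9200] v=[-2.4000 1.6000 0.4000 -0.4000]
Step 2: x=[3.6624 4.8768 7.2464 10.7728] v=[-4.2880 2.7840 0.8320 -0.7360]
Step 3: x=[2.6090 5.5260 7.5053 10.5835] v=[-5.2672 3.2461 1.2947 -0.9466]

Answer: 2.6090 5.5260 7.5053 10.5835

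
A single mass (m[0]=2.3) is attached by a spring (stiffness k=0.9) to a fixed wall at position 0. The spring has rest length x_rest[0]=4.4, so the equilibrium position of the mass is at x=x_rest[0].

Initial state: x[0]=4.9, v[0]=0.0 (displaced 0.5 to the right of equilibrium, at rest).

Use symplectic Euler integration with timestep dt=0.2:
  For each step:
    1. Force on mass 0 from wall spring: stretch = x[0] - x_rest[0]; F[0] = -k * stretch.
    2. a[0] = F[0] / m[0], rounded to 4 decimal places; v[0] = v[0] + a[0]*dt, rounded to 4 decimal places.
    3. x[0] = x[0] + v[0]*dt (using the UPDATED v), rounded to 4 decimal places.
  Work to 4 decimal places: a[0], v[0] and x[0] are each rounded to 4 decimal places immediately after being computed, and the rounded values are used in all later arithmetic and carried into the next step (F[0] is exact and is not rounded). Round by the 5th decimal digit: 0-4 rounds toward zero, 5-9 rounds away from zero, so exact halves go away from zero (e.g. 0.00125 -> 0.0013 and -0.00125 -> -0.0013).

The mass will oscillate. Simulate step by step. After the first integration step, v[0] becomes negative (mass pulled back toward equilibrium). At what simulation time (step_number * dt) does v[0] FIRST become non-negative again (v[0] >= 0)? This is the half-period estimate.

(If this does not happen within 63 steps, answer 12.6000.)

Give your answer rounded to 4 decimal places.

Step 0: x=[4.9000] v=[0.0000]
Step 1: x=[4.8922] v=[-0.0391]
Step 2: x=[4.8767] v=[-0.0776]
Step 3: x=[4.8537] v=[-0.1149]
Step 4: x=[4.8236] v=[-0.1504]
Step 5: x=[4.7869] v=[-0.1836]
Step 6: x=[4.7441] v=[-0.2139]
Step 7: x=[4.6959] v=[-0.2408]
Step 8: x=[4.6431] v=[-0.2640]
Step 9: x=[4.5865] v=[-0.2830]
Step 10: x=[4.5270] v=[-0.2976]
Step 11: x=[4.4655] v=[-0.3075]
Step 12: x=[4.4030] v=[-0.3126]
Step 13: x=[4.3404] v=[-0.3128]
Step 14: x=[4.2788] v=[-0.3081]
Step 15: x=[4.2191] v=[-0.2986]
Step 16: x=[4.1622] v=[-0.2844]
Step 17: x=[4.1090] v=[-0.2658]
Step 18: x=[4.0604] v=[-0.2430]
Step 19: x=[4.0171] v=[-0.2164]
Step 20: x=[3.9798] v=[-0.1864]
Step 21: x=[3.9491] v=[-0.1535]
Step 22: x=[3.9255] v=[-0.1182]
Step 23: x=[3.9093] v=[-0.0811]
Step 24: x=[3.9008] v=[-0.0427]
Step 25: x=[3.9001] v=[-0.0036]
Step 26: x=[3.9072] v=[0.0355]
First v>=0 after going negative at step 26, time=5.2000

Answer: 5.2000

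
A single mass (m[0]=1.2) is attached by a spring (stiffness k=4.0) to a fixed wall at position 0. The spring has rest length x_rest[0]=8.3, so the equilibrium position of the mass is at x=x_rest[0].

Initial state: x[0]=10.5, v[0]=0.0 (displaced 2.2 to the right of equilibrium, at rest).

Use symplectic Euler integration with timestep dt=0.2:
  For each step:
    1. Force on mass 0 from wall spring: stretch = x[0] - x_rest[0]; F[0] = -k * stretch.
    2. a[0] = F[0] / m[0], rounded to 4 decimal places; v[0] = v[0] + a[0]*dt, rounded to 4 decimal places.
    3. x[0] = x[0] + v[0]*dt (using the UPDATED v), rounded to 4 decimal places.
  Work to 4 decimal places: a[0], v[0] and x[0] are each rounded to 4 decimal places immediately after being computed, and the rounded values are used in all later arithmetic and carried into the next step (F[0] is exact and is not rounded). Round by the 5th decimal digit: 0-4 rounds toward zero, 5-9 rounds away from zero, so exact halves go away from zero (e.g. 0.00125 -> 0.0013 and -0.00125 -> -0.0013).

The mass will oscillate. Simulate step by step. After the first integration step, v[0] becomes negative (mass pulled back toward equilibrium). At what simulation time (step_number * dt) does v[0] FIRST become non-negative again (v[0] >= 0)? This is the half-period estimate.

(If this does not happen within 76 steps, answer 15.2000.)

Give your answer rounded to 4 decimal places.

Answer: 1.8000

Derivation:
Step 0: x=[10.5000] v=[0.0000]
Step 1: x=[10.2067] v=[-1.4667]
Step 2: x=[9.6591] v=[-2.7378]
Step 3: x=[8.9303] v=[-3.6439]
Step 4: x=[8.1175] v=[-4.0641]
Step 5: x=[7.3290] v=[-3.9424]
Step 6: x=[6.6700] v=[-3.2951]
Step 7: x=[6.2283] v=[-2.2084]
Step 8: x=[6.0628] v=[-0.8273]
Step 9: x=[6.1956] v=[0.6642]
First v>=0 after going negative at step 9, time=1.8000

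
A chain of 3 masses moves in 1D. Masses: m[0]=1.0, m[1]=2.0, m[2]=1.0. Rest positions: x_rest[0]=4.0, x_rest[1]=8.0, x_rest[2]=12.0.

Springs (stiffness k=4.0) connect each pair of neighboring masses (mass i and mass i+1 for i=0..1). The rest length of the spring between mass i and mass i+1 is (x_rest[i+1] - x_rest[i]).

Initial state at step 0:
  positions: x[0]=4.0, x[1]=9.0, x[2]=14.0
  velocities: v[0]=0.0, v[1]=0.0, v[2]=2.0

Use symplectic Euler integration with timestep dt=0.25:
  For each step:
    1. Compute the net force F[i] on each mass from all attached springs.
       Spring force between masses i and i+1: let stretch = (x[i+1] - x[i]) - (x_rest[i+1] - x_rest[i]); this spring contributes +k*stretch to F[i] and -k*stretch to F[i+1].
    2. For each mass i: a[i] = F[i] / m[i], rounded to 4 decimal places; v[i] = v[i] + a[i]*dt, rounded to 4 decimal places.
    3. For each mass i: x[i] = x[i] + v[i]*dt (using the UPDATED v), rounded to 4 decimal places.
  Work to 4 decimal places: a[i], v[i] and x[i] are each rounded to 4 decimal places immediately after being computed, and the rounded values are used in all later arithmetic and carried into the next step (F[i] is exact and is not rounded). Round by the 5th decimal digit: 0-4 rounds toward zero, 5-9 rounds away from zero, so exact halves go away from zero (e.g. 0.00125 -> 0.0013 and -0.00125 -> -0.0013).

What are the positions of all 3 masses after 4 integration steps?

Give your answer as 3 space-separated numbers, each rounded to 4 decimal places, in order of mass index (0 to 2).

Step 0: x=[4.0000 9.0000 14.0000] v=[0.0000 0.0000 2.0000]
Step 1: x=[4.2500 9.0000 14.2500] v=[1.0000 0.0000 1.0000]
Step 2: x=[4.6875 9.0625 14.1875] v=[1.7500 0.2500 -0.2500]
Step 3: x=[5.2188 9.2188 13.8438] v=[2.1250 0.6250 -1.3750]
Step 4: x=[5.7501 9.4532 13.3438] v=[2.1250 0.9375 -2.0000]

Answer: 5.7501 9.4532 13.3438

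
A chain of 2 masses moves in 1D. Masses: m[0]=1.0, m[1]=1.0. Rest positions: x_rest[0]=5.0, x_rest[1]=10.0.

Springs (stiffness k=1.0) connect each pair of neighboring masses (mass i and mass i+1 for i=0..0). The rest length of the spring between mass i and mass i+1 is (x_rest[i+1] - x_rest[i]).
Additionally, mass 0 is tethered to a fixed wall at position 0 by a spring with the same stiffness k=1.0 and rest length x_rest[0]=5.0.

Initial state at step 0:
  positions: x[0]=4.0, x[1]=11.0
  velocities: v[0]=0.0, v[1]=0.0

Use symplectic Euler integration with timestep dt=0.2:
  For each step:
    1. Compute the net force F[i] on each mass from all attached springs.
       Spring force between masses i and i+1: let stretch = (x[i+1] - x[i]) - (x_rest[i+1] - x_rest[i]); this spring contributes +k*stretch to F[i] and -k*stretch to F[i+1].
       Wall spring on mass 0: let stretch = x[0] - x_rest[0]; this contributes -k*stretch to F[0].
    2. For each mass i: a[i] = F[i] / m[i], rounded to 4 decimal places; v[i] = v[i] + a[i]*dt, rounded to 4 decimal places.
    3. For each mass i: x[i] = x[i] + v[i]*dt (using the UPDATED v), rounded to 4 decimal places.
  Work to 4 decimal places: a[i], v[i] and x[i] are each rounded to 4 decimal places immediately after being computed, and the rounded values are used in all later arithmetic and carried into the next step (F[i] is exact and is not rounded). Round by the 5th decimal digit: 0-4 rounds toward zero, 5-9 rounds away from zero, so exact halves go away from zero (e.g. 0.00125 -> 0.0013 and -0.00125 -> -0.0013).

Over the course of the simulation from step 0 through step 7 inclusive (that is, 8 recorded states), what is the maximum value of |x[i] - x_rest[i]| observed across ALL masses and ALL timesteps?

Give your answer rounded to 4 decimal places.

Step 0: x=[4.0000 11.0000] v=[0.0000 0.0000]
Step 1: x=[4.1200 10.9200] v=[0.6000 -0.4000]
Step 2: x=[4.3472 10.7680] v=[1.1360 -0.7600]
Step 3: x=[4.6573 10.5592] v=[1.5507 -1.0442]
Step 4: x=[5.0172 10.3143] v=[1.7996 -1.2246]
Step 5: x=[5.3883 10.0575] v=[1.8556 -1.2840]
Step 6: x=[5.7307 9.8139] v=[1.7118 -1.2178]
Step 7: x=[6.0072 9.6070] v=[1.3823 -1.0344]
Max displacement = 1.0072

Answer: 1.0072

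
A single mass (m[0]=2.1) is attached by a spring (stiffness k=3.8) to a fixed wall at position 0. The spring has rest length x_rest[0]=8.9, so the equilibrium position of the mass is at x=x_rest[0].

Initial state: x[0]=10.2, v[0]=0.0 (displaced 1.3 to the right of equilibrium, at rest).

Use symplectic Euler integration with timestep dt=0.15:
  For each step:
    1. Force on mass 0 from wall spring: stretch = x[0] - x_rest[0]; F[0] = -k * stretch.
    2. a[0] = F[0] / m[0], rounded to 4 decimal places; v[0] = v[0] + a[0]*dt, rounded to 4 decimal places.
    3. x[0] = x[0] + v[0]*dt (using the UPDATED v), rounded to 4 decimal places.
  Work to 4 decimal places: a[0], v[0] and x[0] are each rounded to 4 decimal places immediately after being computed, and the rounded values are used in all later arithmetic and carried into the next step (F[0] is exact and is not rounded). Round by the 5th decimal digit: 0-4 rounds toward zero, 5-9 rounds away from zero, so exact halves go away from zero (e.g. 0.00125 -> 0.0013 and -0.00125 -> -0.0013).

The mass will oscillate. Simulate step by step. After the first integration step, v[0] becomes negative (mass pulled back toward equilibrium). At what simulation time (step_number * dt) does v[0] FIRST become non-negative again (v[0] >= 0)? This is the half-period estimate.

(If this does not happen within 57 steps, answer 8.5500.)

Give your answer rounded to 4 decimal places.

Answer: 2.4000

Derivation:
Step 0: x=[10.2000] v=[0.0000]
Step 1: x=[10.1471] v=[-0.3529]
Step 2: x=[10.0434] v=[-0.6914]
Step 3: x=[9.8931] v=[-1.0018]
Step 4: x=[9.7024] v=[-1.2714]
Step 5: x=[9.4790] v=[-1.4892]
Step 6: x=[9.2320] v=[-1.6464]
Step 7: x=[8.9715] v=[-1.7365]
Step 8: x=[8.7081] v=[-1.7559]
Step 9: x=[8.4525] v=[-1.7038]
Step 10: x=[8.2152] v=[-1.5823]
Step 11: x=[8.0057] v=[-1.3964]
Step 12: x=[7.8326] v=[-1.1537]
Step 13: x=[7.7030] v=[-0.8640]
Step 14: x=[7.6221] v=[-0.5391]
Step 15: x=[7.5933] v=[-0.1922]
Step 16: x=[7.6177] v=[0.1625]
First v>=0 after going negative at step 16, time=2.4000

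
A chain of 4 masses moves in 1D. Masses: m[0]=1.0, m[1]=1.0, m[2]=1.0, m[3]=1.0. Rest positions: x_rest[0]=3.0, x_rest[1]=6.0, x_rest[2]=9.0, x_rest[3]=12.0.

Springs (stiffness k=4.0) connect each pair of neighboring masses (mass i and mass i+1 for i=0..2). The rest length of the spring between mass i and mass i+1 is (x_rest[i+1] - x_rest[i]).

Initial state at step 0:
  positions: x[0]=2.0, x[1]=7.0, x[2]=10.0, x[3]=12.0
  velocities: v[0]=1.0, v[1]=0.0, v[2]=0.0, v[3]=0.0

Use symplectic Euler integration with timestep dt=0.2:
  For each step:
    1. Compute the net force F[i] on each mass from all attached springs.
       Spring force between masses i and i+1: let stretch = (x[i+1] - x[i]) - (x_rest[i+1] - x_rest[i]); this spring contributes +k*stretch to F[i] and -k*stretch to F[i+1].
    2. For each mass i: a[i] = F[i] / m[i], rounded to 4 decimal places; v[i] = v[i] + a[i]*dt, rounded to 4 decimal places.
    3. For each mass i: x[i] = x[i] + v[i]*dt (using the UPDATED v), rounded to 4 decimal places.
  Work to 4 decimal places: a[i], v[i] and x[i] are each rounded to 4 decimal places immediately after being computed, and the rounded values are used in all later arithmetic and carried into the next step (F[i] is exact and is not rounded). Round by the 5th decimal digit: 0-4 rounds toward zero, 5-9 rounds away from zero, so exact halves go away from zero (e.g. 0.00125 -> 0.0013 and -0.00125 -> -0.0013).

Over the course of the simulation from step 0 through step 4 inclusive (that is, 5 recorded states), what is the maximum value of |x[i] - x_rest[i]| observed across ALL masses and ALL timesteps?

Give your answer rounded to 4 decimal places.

Step 0: x=[2.0000 7.0000 10.0000 12.0000] v=[1.0000 0.0000 0.0000 0.0000]
Step 1: x=[2.5200 6.6800 9.8400 12.1600] v=[2.6000 -1.6000 -0.8000 0.8000]
Step 2: x=[3.2256 6.2000 9.5456 12.4288] v=[3.5280 -2.4000 -1.4720 1.3440]
Step 3: x=[3.9271 5.7794 9.1772 12.7163] v=[3.5075 -2.1030 -1.8419 1.4374]
Step 4: x=[4.4450 5.6061 8.8314 12.9175] v=[2.5893 -0.8666 -1.7289 1.0061]
Max displacement = 1.4450

Answer: 1.4450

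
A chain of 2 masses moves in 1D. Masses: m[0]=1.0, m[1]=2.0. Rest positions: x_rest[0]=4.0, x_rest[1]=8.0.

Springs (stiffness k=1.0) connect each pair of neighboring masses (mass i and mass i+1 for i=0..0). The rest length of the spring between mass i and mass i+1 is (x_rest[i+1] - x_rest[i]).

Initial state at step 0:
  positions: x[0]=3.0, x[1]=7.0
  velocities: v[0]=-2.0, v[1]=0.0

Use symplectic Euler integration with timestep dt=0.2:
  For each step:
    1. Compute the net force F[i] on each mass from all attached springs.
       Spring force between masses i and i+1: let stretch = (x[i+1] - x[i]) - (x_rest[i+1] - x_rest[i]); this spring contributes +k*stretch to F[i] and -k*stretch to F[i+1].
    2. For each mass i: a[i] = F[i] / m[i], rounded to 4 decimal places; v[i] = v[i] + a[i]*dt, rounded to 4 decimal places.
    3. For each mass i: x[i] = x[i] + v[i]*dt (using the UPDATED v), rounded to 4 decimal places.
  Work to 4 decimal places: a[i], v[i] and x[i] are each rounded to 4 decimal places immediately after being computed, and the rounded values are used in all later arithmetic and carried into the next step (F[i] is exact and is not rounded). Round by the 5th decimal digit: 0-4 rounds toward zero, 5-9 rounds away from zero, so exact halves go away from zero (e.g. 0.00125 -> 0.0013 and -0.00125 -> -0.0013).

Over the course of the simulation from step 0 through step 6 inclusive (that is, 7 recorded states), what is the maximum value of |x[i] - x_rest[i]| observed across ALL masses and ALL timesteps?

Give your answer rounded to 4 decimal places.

Step 0: x=[3.0000 7.0000] v=[-2.0000 0.0000]
Step 1: x=[2.6000 7.0000] v=[-2.0000 0.0000]
Step 2: x=[2.2160 6.9920] v=[-1.9200 -0.0400]
Step 3: x=[1.8630 6.9685] v=[-1.7648 -0.1176]
Step 4: x=[1.5543 6.9229] v=[-1.5437 -0.2282]
Step 5: x=[1.3003 6.8499] v=[-1.2700 -0.3651]
Step 6: x=[1.1083 6.7459] v=[-0.9601 -0.5201]
Max displacement = 2.8917

Answer: 2.8917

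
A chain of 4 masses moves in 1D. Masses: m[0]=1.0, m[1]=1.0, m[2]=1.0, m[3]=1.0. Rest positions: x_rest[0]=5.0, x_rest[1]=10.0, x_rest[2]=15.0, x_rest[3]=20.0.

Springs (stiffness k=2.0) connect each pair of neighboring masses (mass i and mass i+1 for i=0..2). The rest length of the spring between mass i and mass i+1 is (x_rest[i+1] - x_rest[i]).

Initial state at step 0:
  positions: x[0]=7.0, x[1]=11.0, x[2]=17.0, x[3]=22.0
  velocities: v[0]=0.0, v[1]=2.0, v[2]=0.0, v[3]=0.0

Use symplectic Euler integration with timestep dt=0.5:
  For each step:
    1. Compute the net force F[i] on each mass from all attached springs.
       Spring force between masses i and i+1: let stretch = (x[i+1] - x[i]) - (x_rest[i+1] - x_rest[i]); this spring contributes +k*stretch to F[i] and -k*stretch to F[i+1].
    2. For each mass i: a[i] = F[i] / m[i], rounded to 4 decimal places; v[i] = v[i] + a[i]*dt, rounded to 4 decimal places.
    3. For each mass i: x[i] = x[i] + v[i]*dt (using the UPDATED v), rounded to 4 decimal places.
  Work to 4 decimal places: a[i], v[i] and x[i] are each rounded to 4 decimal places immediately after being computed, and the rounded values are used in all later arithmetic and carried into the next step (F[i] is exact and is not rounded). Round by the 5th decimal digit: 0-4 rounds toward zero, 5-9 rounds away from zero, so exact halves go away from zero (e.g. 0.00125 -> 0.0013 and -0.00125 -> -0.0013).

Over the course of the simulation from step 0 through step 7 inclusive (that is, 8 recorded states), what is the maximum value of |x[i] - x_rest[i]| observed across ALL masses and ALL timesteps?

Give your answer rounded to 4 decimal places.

Step 0: x=[7.0000 11.0000 17.0000 22.0000] v=[0.0000 2.0000 0.0000 0.0000]
Step 1: x=[6.5000 13.0000 16.5000 22.0000] v=[-1.0000 4.0000 -1.0000 0.0000]
Step 2: x=[6.7500 13.5000 17.0000 21.7500] v=[0.5000 1.0000 1.0000 -0.5000]
Step 3: x=[7.8750 12.3750 18.1250 21.6250] v=[2.2500 -2.2500 2.2500 -0.2500]
Step 4: x=[8.7500 11.8750 18.1250 22.2500] v=[1.7500 -1.0000 0.0000 1.2500]
Step 5: x=[8.6875 12.9375 17.0625 23.3125] v=[-0.1250 2.1250 -2.1250 2.1250]
Step 6: x=[8.2500 13.9375 17.0625 23.7500] v=[-0.8750 2.0000 0.0000 0.8750]
Step 7: x=[8.1563 13.6563 18.8438 23.3438] v=[-0.1875 -0.5625 3.5625 -0.8125]
Max displacement = 3.9375

Answer: 3.9375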